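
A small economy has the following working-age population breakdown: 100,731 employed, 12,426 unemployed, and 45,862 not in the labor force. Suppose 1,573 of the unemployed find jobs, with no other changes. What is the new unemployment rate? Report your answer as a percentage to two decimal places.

New unemployment rate ≈ 9.59%.

Initially, labor force = 100,731 + 12,426 = 113,157, so u = 12,426/113,157 = 10.98%.
After the change, unemployed falls and employed rises by 1,573; labor force unchanged → E = 102,304, U = 10,853, labor force = 113,157.
New unemployment rate = 10,853 / 113,157 = 9.59%.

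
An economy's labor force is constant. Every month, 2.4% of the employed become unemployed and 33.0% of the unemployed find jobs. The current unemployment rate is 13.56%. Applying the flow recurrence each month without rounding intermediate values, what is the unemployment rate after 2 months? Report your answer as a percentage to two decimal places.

Unemployment rate after two months ≈ 9.61%.

With a fixed labor force, u_{t+1} = u_t + s·(1−u_t) − f·u_t = u_t·(1−s−f) + s.
Here 1−s−f = 0.646 and s = 0.024.
u_1 = 0.135600 × 0.646 + 0.024 = 0.111598.
u_2 = 0.111598 × 0.646 + 0.024 = 0.096092.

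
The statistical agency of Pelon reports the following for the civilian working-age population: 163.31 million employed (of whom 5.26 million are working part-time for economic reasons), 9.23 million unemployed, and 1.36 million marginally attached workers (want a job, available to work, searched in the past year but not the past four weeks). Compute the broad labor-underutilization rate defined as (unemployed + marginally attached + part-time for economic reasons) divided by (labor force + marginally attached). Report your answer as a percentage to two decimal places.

Broad underutilization rate ≈ 9.11%.

Labor force = 163.31 + 9.23 = 172.54 million.
Numerator = 9.23 + 1.36 + 5.26 = 15.85 million.
Denominator = 172.54 + 1.36 = 173.90 million.
Broad rate = 15.85 / 173.90 = 9.11%.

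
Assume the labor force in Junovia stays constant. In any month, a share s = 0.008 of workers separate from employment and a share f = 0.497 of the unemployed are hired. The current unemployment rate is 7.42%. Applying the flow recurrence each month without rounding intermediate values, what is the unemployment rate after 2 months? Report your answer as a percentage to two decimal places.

With a fixed labor force, u_{t+1} = u_t + s·(1−u_t) − f·u_t = u_t·(1−s−f) + s.
Here 1−s−f = 0.495 and s = 0.008.
u_1 = 0.074200 × 0.495 + 0.008 = 0.044729.
u_2 = 0.044729 × 0.495 + 0.008 = 0.030141.

Unemployment rate after two months ≈ 3.01%.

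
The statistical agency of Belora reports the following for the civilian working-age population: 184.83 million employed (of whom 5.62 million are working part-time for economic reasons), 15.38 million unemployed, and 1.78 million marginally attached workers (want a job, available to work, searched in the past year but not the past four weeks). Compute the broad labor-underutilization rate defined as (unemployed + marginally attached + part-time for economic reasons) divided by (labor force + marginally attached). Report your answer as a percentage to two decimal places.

Broad underutilization rate ≈ 11.28%.

Labor force = 184.83 + 15.38 = 200.21 million.
Numerator = 15.38 + 1.78 + 5.62 = 22.78 million.
Denominator = 200.21 + 1.78 = 201.99 million.
Broad rate = 22.78 / 201.99 = 11.28%.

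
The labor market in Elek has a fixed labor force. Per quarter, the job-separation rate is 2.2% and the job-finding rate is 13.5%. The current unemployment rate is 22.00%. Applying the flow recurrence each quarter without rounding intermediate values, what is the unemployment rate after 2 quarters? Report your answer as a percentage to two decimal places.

Unemployment rate after two quarters ≈ 19.69%.

With a fixed labor force, u_{t+1} = u_t + s·(1−u_t) − f·u_t = u_t·(1−s−f) + s.
Here 1−s−f = 0.843 and s = 0.022.
u_1 = 0.220000 × 0.843 + 0.022 = 0.207460.
u_2 = 0.207460 × 0.843 + 0.022 = 0.196889.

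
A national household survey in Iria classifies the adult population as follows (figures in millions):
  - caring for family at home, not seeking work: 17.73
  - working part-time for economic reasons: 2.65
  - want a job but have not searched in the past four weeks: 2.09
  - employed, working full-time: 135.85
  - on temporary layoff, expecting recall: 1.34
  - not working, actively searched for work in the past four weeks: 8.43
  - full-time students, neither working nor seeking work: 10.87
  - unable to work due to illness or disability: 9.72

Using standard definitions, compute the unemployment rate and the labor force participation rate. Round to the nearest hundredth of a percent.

Unemployment rate ≈ 6.59%; labor force participation rate ≈ 78.58%.

Employed = 2.65 + 135.85 = 138.50 million (anyone who worked, including part-time for economic reasons, counts as employed).
Unemployed = 1.34 + 8.43 = 9.77 million (jobless and actively searching, or on temporary layoff).
Labor force = 138.50 + 9.77 = 148.27 million.
Not in labor force = 17.73 + 2.09 + 10.87 + 9.72 = 40.41 million (those not working and not actively searching are outside the labor force — including those who want a job but have given up searching).
Civilian working-age population = 148.27 + 40.41 = 188.68 million.
Unemployment rate = 9.77 / 148.27 = 6.59%.
Labor force participation rate = 148.27 / 188.68 = 78.58%.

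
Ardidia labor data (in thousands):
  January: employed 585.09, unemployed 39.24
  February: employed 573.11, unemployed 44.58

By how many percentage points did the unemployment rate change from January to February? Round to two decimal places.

January: labor force = 585.09 + 39.24 = 624.33; u = 39.24/624.33 = 6.29%.
February: labor force = 573.11 + 44.58 = 617.69; u = 44.58/617.69 = 7.22%.
Change = 7.22% − 6.29% = +0.93 pp.

The unemployment rate changed by +0.93 percentage points.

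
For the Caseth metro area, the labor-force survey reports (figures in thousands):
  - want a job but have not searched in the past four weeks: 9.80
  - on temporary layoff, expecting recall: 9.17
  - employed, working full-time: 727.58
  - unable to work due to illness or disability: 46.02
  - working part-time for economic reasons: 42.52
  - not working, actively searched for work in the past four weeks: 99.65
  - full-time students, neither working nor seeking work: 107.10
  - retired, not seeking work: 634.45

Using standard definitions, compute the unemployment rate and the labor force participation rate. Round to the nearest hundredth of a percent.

Unemployment rate ≈ 12.38%; labor force participation rate ≈ 52.43%.

Employed = 727.58 + 42.52 = 770.10 thousand (anyone who worked, including part-time for economic reasons, counts as employed).
Unemployed = 9.17 + 99.65 = 108.82 thousand (jobless and actively searching, or on temporary layoff).
Labor force = 770.10 + 108.82 = 878.92 thousand.
Not in labor force = 9.80 + 46.02 + 107.10 + 634.45 = 797.37 thousand (those not working and not actively searching are outside the labor force — including those who want a job but have given up searching).
Civilian working-age population = 878.92 + 797.37 = 1,676.29 thousand.
Unemployment rate = 108.82 / 878.92 = 12.38%.
Labor force participation rate = 878.92 / 1,676.29 = 52.43%.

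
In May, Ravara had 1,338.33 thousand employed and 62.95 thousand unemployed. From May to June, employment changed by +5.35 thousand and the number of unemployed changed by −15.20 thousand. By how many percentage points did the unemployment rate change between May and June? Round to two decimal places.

The unemployment rate changed by −1.06 percentage points.

May: labor force = 1,338.33 + 62.95 = 1,401.28; u = 62.95/1,401.28 = 4.49%.
June: labor force = 1,343.68 + 47.75 = 1,391.43; u = 47.75/1,391.43 = 3.43%.
Change = 3.43% − 4.49% = −1.06 pp.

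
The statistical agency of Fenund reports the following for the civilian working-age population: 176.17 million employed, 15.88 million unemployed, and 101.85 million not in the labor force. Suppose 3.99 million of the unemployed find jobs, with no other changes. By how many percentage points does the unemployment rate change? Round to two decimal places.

Initially, labor force = 176.17 + 15.88 = 192.05 million, so u = 15.88/192.05 = 8.27%.
After the change, unemployed falls and employed rises by 3.99; labor force unchanged → E = 180.16, U = 11.89, labor force = 192.05 million.
New unemployment rate = 11.89 / 192.05 = 6.19%.
Change = 6.19% − 8.27% = −2.08 percentage points.

The unemployment rate changes by −2.08 percentage points.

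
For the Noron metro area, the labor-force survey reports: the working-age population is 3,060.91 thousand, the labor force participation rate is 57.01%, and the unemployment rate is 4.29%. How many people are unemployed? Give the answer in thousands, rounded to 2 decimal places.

Labor force = 0.5701 × 3,060.91 = 1,745.02 thousand.
Unemployed = 0.0429 × 1,745.02 ≈ 74.86 thousand.

About 74.86 thousand are unemployed.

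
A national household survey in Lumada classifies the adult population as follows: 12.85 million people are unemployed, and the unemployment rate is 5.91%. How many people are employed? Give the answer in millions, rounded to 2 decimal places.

About 204.58 million are employed.

Labor force = U / u = 12.85 / 0.0591 ≈ 217.43 million.
Employed = labor force − unemployed = 217.43 − 12.85 = 204.58 million.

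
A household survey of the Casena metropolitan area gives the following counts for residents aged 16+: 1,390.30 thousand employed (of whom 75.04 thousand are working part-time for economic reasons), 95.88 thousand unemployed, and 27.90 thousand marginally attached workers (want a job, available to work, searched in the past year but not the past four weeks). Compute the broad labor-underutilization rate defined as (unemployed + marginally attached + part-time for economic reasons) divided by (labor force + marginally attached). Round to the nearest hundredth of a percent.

Broad underutilization rate ≈ 13.13%.

Labor force = 1,390.30 + 95.88 = 1,486.18 thousand.
Numerator = 95.88 + 27.90 + 75.04 = 198.82 thousand.
Denominator = 1,486.18 + 27.90 = 1,514.08 thousand.
Broad rate = 198.82 / 1,514.08 = 13.13%.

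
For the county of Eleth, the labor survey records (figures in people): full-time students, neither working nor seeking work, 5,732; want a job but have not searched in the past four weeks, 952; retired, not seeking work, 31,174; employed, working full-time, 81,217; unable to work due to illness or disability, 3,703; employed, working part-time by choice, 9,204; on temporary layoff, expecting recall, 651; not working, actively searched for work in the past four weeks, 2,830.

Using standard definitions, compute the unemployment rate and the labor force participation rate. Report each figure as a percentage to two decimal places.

Employed = 81,217 + 9,204 = 90,421.
Unemployed = 651 + 2,830 = 3,481 (jobless and actively searching, or on temporary layoff).
Labor force = 90,421 + 3,481 = 93,902.
Not in labor force = 5,732 + 952 + 31,174 + 3,703 = 41,561 (those not working and not actively searching are outside the labor force — including those who want a job but have given up searching).
Civilian working-age population = 93,902 + 41,561 = 135,463.
Unemployment rate = 3,481 / 93,902 = 3.71%.
Labor force participation rate = 93,902 / 135,463 = 69.32%.

Unemployment rate ≈ 3.71%; labor force participation rate ≈ 69.32%.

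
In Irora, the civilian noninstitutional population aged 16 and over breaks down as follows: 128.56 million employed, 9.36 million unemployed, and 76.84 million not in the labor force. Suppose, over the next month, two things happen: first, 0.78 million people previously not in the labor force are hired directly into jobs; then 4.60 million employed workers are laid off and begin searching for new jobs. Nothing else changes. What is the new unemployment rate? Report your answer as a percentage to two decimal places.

Initially, labor force = 128.56 + 9.36 = 137.92 million, so u = 9.36/137.92 = 6.79%.
After the first change, employed and labor force both rise by 0.78; unemployed unchanged → E = 129.34, U = 9.36, labor force = 138.70 million.
After the second change, employed falls and unemployed rises by 4.60; labor force unchanged → E = 124.74, U = 13.96, labor force = 138.70 million.
New unemployment rate = 13.96 / 138.70 = 10.06%.

New unemployment rate ≈ 10.06%.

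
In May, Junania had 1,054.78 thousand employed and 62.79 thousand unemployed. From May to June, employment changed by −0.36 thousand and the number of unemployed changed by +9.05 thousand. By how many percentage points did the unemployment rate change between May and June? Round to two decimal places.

The unemployment rate changed by +0.76 percentage points.

May: labor force = 1,054.78 + 62.79 = 1,117.57; u = 62.79/1,117.57 = 5.62%.
June: labor force = 1,054.42 + 71.84 = 1,126.26; u = 71.84/1,126.26 = 6.38%.
Change = 6.38% − 5.62% = +0.76 pp.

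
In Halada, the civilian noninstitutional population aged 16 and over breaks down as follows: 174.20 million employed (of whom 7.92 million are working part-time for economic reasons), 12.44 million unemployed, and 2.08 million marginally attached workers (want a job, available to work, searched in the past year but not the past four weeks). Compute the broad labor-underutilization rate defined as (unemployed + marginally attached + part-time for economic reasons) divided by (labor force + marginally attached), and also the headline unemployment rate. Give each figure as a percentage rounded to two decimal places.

Labor force = 174.20 + 12.44 = 186.64 million.
Numerator = 12.44 + 2.08 + 7.92 = 22.44 million.
Denominator = 186.64 + 2.08 = 188.72 million.
Broad rate = 22.44 / 188.72 = 11.89%.
Headline unemployment rate = 12.44 / 186.64 = 6.67%.

Broad underutilization rate ≈ 11.89%; headline unemployment rate ≈ 6.67%.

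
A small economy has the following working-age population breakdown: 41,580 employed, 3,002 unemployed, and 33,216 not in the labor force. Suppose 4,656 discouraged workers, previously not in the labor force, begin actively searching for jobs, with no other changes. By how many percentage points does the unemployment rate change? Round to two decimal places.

The unemployment rate changes by +8.82 percentage points.

Initially, labor force = 41,580 + 3,002 = 44,582, so u = 3,002/44,582 = 6.73%.
After the change, unemployed and labor force both rise by 4,656 → E = 41,580, U = 7,658, labor force = 49,238.
New unemployment rate = 7,658 / 49,238 = 15.55%.
Change = 15.55% − 6.73% = +8.82 percentage points.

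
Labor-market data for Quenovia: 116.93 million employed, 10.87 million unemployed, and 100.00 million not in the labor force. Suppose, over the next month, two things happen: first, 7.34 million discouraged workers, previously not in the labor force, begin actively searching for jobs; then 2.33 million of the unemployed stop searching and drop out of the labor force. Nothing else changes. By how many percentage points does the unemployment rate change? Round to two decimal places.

The unemployment rate changes by +3.45 percentage points.

Initially, labor force = 116.93 + 10.87 = 127.80 million, so u = 10.87/127.80 = 8.51%.
After the first change, unemployed and labor force both rise by 7.34 → E = 116.93, U = 18.21, labor force = 135.14 million.
After the second change, unemployed and labor force both fall by 2.33 → E = 116.93, U = 15.88, labor force = 132.81 million.
New unemployment rate = 15.88 / 132.81 = 11.96%.
Change = 11.96% − 8.51% = +3.45 percentage points.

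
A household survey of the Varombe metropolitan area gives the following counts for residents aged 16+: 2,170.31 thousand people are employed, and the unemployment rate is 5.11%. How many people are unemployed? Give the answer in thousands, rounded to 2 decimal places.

About 116.88 thousand are unemployed.

Let U be the number unemployed. The labor force is E + U, and U/(E+U) = 0.0511.
So U = 0.0511 × 2,170.31 / (1 − 0.0511) = 110.9028 / 0.9489 ≈ 116.88 thousand.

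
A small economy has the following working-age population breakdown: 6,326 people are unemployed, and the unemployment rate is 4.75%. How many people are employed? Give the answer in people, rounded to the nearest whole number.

Labor force = U / u = 6,326 / 0.0475 ≈ 133,179.
Employed = labor force − unemployed = 133,179 − 6,326 = 126,853.

About 126,853 are employed.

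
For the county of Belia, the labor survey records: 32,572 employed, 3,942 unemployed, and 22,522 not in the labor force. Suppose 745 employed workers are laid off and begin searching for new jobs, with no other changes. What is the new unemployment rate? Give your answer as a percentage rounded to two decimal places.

New unemployment rate ≈ 12.84%.

Initially, labor force = 32,572 + 3,942 = 36,514, so u = 3,942/36,514 = 10.80%.
After the change, employed falls and unemployed rises by 745; labor force unchanged → E = 31,827, U = 4,687, labor force = 36,514.
New unemployment rate = 4,687 / 36,514 = 12.84%.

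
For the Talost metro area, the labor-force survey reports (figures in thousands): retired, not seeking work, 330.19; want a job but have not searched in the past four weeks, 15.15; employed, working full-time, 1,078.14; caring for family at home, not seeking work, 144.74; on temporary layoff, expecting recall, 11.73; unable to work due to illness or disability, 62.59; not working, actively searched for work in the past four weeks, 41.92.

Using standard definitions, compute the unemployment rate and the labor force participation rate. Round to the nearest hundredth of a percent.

Employed = 1,078.14 thousand.
Unemployed = 11.73 + 41.92 = 53.65 thousand (jobless and actively searching, or on temporary layoff).
Labor force = 1,078.14 + 53.65 = 1,131.79 thousand.
Not in labor force = 330.19 + 15.15 + 144.74 + 62.59 = 552.67 thousand (those not working and not actively searching are outside the labor force — including those who want a job but have given up searching).
Civilian working-age population = 1,131.79 + 552.67 = 1,684.46 thousand.
Unemployment rate = 53.65 / 1,131.79 = 4.74%.
Labor force participation rate = 1,131.79 / 1,684.46 = 67.19%.

Unemployment rate ≈ 4.74%; labor force participation rate ≈ 67.19%.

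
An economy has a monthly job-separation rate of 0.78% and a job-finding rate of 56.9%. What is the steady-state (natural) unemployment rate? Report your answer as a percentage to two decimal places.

Steady-state unemployment rate ≈ 1.35%.

At steady state the flows balance: s·E = f·U, so U/(E+U) = s/(s+f).
u* = 0.78 / (0.78 + 56.9) = 0.78 / 57.68 = 1.35%.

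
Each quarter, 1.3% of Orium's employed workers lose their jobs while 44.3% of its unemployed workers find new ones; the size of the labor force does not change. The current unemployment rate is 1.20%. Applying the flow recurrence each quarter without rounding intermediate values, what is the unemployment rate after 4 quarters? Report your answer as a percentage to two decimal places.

Unemployment rate after four quarters ≈ 2.71%.

With a fixed labor force, u_{t+1} = u_t + s·(1−u_t) − f·u_t = u_t·(1−s−f) + s.
Here 1−s−f = 0.544 and s = 0.013.
u_1 = 0.012000 × 0.544 + 0.013 = 0.019528.
u_2 = 0.019528 × 0.544 + 0.013 = 0.023623.
u_3 = 0.023623 × 0.544 + 0.013 = 0.025851.
u_4 = 0.025851 × 0.544 + 0.013 = 0.027063.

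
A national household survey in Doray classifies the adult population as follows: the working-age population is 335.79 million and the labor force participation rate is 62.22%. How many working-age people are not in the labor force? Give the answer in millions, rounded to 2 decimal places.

About 126.86 million are not in the labor force.

Share not in the labor force = 1 − 0.6222 = 0.3778.
Not in labor force = 0.3778 × 335.79 ≈ 126.86 million.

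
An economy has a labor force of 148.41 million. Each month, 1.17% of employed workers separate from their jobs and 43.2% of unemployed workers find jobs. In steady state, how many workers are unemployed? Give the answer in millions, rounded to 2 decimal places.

Steady-state unemployment rate u* = s/(s+f) = 1.17/(1.17+43.2) = 0.026369.
Unemployed = u* × labor force = 0.026369 × 148.41 ≈ 3.91 million.

About 3.91 million are unemployed in steady state.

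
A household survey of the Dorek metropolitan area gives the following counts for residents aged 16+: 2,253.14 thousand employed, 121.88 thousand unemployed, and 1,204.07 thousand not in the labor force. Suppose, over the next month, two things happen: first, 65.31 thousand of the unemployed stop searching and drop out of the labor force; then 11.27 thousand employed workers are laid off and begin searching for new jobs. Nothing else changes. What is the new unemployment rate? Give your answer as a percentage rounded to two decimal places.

New unemployment rate ≈ 2.94%.

Initially, labor force = 2,253.14 + 121.88 = 2,375.02 thousand, so u = 121.88/2,375.02 = 5.13%.
After the first change, unemployed and labor force both fall by 65.31 → E = 2,253.14, U = 56.57, labor force = 2,309.71 thousand.
After the second change, employed falls and unemployed rises by 11.27; labor force unchanged → E = 2,241.87, U = 67.84, labor force = 2,309.71 thousand.
New unemployment rate = 67.84 / 2,309.71 = 2.94%.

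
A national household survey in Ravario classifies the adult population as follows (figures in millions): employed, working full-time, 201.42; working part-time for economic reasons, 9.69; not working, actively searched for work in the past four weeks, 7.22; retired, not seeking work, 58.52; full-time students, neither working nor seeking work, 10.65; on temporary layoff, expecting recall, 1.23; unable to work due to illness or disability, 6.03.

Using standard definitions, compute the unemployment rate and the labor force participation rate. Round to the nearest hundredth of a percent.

Unemployment rate ≈ 3.85%; labor force participation rate ≈ 74.49%.

Employed = 201.42 + 9.69 = 211.11 million (anyone who worked, including part-time for economic reasons, counts as employed).
Unemployed = 7.22 + 1.23 = 8.45 million (jobless and actively searching, or on temporary layoff).
Labor force = 211.11 + 8.45 = 219.56 million.
Not in labor force = 58.52 + 10.65 + 6.03 = 75.20 million (those not working and not actively searching are outside the labor force).
Civilian working-age population = 219.56 + 75.20 = 294.76 million.
Unemployment rate = 8.45 / 219.56 = 3.85%.
Labor force participation rate = 219.56 / 294.76 = 74.49%.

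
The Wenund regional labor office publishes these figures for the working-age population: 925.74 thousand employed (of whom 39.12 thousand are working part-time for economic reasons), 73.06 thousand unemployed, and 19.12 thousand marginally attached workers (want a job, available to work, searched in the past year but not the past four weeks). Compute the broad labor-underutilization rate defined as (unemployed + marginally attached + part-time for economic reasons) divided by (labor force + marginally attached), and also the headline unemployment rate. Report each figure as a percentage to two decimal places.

Labor force = 925.74 + 73.06 = 998.80 thousand.
Numerator = 73.06 + 19.12 + 39.12 = 131.30 thousand.
Denominator = 998.80 + 19.12 = 1,017.92 thousand.
Broad rate = 131.30 / 1,017.92 = 12.90%.
Headline unemployment rate = 73.06 / 998.80 = 7.31%.

Broad underutilization rate ≈ 12.90%; headline unemployment rate ≈ 7.31%.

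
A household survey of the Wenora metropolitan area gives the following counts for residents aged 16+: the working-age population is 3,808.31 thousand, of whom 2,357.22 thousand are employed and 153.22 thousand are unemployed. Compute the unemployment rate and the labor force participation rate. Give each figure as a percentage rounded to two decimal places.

Labor force = employed + unemployed = 2,357.22 + 153.22 = 2,510.44 thousand.
Unemployment rate = 153.22 / 2,510.44 = 6.10%.
Labor force participation rate = 2,510.44 / 3,808.31 = 65.92%.

Unemployment rate ≈ 6.10%; labor force participation rate ≈ 65.92%.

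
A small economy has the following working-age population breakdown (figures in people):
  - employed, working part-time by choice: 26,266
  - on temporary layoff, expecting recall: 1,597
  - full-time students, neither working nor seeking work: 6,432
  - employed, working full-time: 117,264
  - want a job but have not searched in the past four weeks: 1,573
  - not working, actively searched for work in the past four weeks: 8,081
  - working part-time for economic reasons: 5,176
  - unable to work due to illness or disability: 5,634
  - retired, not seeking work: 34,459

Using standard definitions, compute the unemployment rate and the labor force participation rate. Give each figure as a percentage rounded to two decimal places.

Employed = 26,266 + 117,264 + 5,176 = 148,706 (anyone who worked, including part-time for economic reasons, counts as employed).
Unemployed = 1,597 + 8,081 = 9,678 (jobless and actively searching, or on temporary layoff).
Labor force = 148,706 + 9,678 = 158,384.
Not in labor force = 6,432 + 1,573 + 5,634 + 34,459 = 48,098 (those not working and not actively searching are outside the labor force — including those who want a job but have given up searching).
Civilian working-age population = 158,384 + 48,098 = 206,482.
Unemployment rate = 9,678 / 158,384 = 6.11%.
Labor force participation rate = 158,384 / 206,482 = 76.71%.

Unemployment rate ≈ 6.11%; labor force participation rate ≈ 76.71%.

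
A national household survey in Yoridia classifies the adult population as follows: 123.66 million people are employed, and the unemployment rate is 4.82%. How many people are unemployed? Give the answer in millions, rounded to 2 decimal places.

About 6.26 million are unemployed.

Let U be the number unemployed. The labor force is E + U, and U/(E+U) = 0.0482.
So U = 0.0482 × 123.66 / (1 − 0.0482) = 5.9604 / 0.9518 ≈ 6.26 million.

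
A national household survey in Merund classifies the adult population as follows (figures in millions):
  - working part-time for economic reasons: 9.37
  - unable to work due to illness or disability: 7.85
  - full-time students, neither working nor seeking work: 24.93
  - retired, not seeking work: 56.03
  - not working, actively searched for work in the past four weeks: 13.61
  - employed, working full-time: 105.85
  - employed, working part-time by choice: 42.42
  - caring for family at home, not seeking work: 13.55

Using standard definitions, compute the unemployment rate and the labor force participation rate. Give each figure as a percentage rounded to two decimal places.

Employed = 9.37 + 105.85 + 42.42 = 157.64 million (anyone who worked, including part-time for economic reasons, counts as employed).
Unemployed = 13.61 million.
Labor force = 157.64 + 13.61 = 171.25 million.
Not in labor force = 7.85 + 24.93 + 56.03 + 13.55 = 102.36 million (those not working and not actively searching are outside the labor force).
Civilian working-age population = 171.25 + 102.36 = 273.61 million.
Unemployment rate = 13.61 / 171.25 = 7.95%.
Labor force participation rate = 171.25 / 273.61 = 62.59%.

Unemployment rate ≈ 7.95%; labor force participation rate ≈ 62.59%.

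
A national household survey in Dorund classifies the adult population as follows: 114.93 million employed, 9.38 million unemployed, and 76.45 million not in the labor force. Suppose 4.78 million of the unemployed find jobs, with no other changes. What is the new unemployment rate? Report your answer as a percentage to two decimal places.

Initially, labor force = 114.93 + 9.38 = 124.31 million, so u = 9.38/124.31 = 7.55%.
After the change, unemployed falls and employed rises by 4.78; labor force unchanged → E = 119.71, U = 4.60, labor force = 124.31 million.
New unemployment rate = 4.60 / 124.31 = 3.70%.

New unemployment rate ≈ 3.70%.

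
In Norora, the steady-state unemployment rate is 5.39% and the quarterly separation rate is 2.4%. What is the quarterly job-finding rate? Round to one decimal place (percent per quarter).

From u* = s/(s+f): f = s·(1−u)/u.
f = 2.4 × (1 − 0.0539) / 0.0539 = 2.2706 / 0.0539 ≈ 42.1% per quarter.

Job-finding rate ≈ 42.1% per quarter.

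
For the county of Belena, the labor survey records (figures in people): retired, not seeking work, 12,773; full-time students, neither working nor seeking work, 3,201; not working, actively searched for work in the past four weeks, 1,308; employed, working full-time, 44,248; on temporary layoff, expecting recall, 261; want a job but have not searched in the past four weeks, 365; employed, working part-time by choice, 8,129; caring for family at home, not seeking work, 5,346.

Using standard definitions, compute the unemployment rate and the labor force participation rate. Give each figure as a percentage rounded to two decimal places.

Employed = 44,248 + 8,129 = 52,377.
Unemployed = 1,308 + 261 = 1,569 (jobless and actively searching, or on temporary layoff).
Labor force = 52,377 + 1,569 = 53,946.
Not in labor force = 12,773 + 3,201 + 365 + 5,346 = 21,685 (those not working and not actively searching are outside the labor force — including those who want a job but have given up searching).
Civilian working-age population = 53,946 + 21,685 = 75,631.
Unemployment rate = 1,569 / 53,946 = 2.91%.
Labor force participation rate = 53,946 / 75,631 = 71.33%.

Unemployment rate ≈ 2.91%; labor force participation rate ≈ 71.33%.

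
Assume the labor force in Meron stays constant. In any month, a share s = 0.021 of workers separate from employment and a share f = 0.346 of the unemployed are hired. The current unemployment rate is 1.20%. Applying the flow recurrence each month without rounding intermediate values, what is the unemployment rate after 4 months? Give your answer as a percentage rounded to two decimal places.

Unemployment rate after four months ≈ 5.00%.

With a fixed labor force, u_{t+1} = u_t + s·(1−u_t) − f·u_t = u_t·(1−s−f) + s.
Here 1−s−f = 0.633 and s = 0.021.
u_1 = 0.012000 × 0.633 + 0.021 = 0.028596.
u_2 = 0.028596 × 0.633 + 0.021 = 0.039101.
u_3 = 0.039101 × 0.633 + 0.021 = 0.045751.
u_4 = 0.045751 × 0.633 + 0.021 = 0.049960.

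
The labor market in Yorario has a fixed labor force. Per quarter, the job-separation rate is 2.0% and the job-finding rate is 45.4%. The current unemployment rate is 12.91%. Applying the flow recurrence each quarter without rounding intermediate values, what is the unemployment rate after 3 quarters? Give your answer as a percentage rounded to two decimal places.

With a fixed labor force, u_{t+1} = u_t + s·(1−u_t) − f·u_t = u_t·(1−s−f) + s.
Here 1−s−f = 0.526 and s = 0.020.
u_1 = 0.129100 × 0.526 + 0.020 = 0.087907.
u_2 = 0.087907 × 0.526 + 0.020 = 0.066239.
u_3 = 0.066239 × 0.526 + 0.020 = 0.054842.

Unemployment rate after three quarters ≈ 5.48%.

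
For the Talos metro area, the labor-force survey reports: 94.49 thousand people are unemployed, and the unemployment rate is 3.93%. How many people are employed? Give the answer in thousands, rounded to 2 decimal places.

About 2,309.84 thousand are employed.

Labor force = U / u = 94.49 / 0.0393 ≈ 2,404.33 thousand.
Employed = labor force − unemployed = 2,404.33 − 94.49 = 2,309.84 thousand.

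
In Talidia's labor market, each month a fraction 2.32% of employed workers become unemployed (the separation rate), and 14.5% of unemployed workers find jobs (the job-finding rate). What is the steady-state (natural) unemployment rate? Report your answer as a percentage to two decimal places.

Steady-state unemployment rate ≈ 13.79%.

At steady state the flows balance: s·E = f·U, so U/(E+U) = s/(s+f).
u* = 2.32 / (2.32 + 14.5) = 2.32 / 16.82 = 13.79%.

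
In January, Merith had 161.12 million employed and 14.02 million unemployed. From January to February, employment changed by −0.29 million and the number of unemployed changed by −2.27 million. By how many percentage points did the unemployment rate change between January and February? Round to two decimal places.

January: labor force = 161.12 + 14.02 = 175.14; u = 14.02/175.14 = 8.01%.
February: labor force = 160.83 + 11.75 = 172.58; u = 11.75/172.58 = 6.81%.
Change = 6.81% − 8.01% = −1.20 pp.

The unemployment rate changed by −1.20 percentage points.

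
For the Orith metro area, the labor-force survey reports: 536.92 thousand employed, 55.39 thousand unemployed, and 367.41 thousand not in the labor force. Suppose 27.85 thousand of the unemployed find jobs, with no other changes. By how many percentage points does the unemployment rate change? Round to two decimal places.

Initially, labor force = 536.92 + 55.39 = 592.31 thousand, so u = 55.39/592.31 = 9.35%.
After the change, unemployed falls and employed rises by 27.85; labor force unchanged → E = 564.77, U = 27.54, labor force = 592.31 thousand.
New unemployment rate = 27.54 / 592.31 = 4.65%.
Change = 4.65% − 9.35% = −4.70 percentage points.

The unemployment rate changes by −4.70 percentage points.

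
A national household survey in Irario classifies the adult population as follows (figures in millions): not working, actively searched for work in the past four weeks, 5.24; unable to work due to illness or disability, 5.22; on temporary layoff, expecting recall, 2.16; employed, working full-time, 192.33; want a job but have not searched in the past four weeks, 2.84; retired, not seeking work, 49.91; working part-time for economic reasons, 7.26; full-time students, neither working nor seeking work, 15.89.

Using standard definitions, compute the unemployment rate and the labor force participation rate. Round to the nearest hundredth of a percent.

Employed = 192.33 + 7.26 = 199.59 million (anyone who worked, including part-time for economic reasons, counts as employed).
Unemployed = 5.24 + 2.16 = 7.40 million (jobless and actively searching, or on temporary layoff).
Labor force = 199.59 + 7.40 = 206.99 million.
Not in labor force = 5.22 + 2.84 + 49.91 + 15.89 = 73.86 million (those not working and not actively searching are outside the labor force — including those who want a job but have given up searching).
Civilian working-age population = 206.99 + 73.86 = 280.85 million.
Unemployment rate = 7.40 / 206.99 = 3.58%.
Labor force participation rate = 206.99 / 280.85 = 73.70%.

Unemployment rate ≈ 3.58%; labor force participation rate ≈ 73.70%.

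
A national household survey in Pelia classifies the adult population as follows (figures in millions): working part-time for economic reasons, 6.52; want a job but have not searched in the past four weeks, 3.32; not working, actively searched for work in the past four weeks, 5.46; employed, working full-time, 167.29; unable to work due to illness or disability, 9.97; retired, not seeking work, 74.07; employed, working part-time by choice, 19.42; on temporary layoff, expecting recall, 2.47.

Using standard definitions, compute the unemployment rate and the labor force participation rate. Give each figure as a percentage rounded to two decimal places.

Employed = 6.52 + 167.29 + 19.42 = 193.23 million (anyone who worked, including part-time for economic reasons, counts as employed).
Unemployed = 5.46 + 2.47 = 7.93 million (jobless and actively searching, or on temporary layoff).
Labor force = 193.23 + 7.93 = 201.16 million.
Not in labor force = 3.32 + 9.97 + 74.07 = 87.36 million (those not working and not actively searching are outside the labor force — including those who want a job but have given up searching).
Civilian working-age population = 201.16 + 87.36 = 288.52 million.
Unemployment rate = 7.93 / 201.16 = 3.94%.
Labor force participation rate = 201.16 / 288.52 = 69.72%.

Unemployment rate ≈ 3.94%; labor force participation rate ≈ 69.72%.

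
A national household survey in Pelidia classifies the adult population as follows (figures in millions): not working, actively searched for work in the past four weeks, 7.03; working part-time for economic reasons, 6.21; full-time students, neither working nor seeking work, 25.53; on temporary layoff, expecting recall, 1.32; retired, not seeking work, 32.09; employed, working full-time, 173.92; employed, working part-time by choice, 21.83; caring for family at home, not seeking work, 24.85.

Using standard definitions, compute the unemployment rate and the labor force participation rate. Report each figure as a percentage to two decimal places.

Unemployment rate ≈ 3.97%; labor force participation rate ≈ 71.83%.

Employed = 6.21 + 173.92 + 21.83 = 201.96 million (anyone who worked, including part-time for economic reasons, counts as employed).
Unemployed = 7.03 + 1.32 = 8.35 million (jobless and actively searching, or on temporary layoff).
Labor force = 201.96 + 8.35 = 210.31 million.
Not in labor force = 25.53 + 32.09 + 24.85 = 82.47 million (those not working and not actively searching are outside the labor force).
Civilian working-age population = 210.31 + 82.47 = 292.78 million.
Unemployment rate = 8.35 / 210.31 = 3.97%.
Labor force participation rate = 210.31 / 292.78 = 71.83%.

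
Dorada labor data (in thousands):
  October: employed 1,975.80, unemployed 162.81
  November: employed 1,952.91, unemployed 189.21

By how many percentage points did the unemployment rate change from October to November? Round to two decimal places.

October: labor force = 1,975.80 + 162.81 = 2,138.61; u = 162.81/2,138.61 = 7.61%.
November: labor force = 1,952.91 + 189.21 = 2,142.12; u = 189.21/2,142.12 = 8.83%.
Change = 8.83% − 7.61% = +1.22 pp.

The unemployment rate changed by +1.22 percentage points.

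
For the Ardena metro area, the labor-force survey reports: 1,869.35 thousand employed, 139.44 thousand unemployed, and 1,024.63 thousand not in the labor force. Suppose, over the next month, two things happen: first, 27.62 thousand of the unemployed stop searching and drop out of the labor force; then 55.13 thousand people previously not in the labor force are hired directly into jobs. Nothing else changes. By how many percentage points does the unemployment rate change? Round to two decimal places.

The unemployment rate changes by −1.45 percentage points.

Initially, labor force = 1,869.35 + 139.44 = 2,008.79 thousand, so u = 139.44/2,008.79 = 6.94%.
After the first change, unemployed and labor force both fall by 27.62 → E = 1,869.35, U = 111.82, labor force = 1,981.17 thousand.
After the second change, employed and labor force both rise by 55.13; unemployed unchanged → E = 1,924.48, U = 111.82, labor force = 2,036.30 thousand.
New unemployment rate = 111.82 / 2,036.30 = 5.49%.
Change = 5.49% − 6.94% = −1.45 percentage points.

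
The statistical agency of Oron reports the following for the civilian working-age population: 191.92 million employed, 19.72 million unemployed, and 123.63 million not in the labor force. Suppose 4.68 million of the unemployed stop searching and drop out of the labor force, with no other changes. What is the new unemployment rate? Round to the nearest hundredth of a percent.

Initially, labor force = 191.92 + 19.72 = 211.64 million, so u = 19.72/211.64 = 9.32%.
After the change, unemployed and labor force both fall by 4.68 → E = 191.92, U = 15.04, labor force = 206.96 million.
New unemployment rate = 15.04 / 206.96 = 7.27%.

New unemployment rate ≈ 7.27%.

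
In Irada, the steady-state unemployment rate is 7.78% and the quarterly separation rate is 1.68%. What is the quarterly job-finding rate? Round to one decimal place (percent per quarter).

Job-finding rate ≈ 19.9% per quarter.

From u* = s/(s+f): f = s·(1−u)/u.
f = 1.68 × (1 − 0.0778) / 0.0778 = 1.5493 / 0.0778 ≈ 19.9% per quarter.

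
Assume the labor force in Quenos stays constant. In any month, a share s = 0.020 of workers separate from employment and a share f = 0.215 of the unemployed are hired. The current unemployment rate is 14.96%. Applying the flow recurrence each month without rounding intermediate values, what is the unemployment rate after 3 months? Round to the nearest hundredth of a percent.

With a fixed labor force, u_{t+1} = u_t + s·(1−u_t) − f·u_t = u_t·(1−s−f) + s.
Here 1−s−f = 0.765 and s = 0.020.
u_1 = 0.149600 × 0.765 + 0.020 = 0.134444.
u_2 = 0.134444 × 0.765 + 0.020 = 0.122850.
u_3 = 0.122850 × 0.765 + 0.020 = 0.113980.

Unemployment rate after three months ≈ 11.40%.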